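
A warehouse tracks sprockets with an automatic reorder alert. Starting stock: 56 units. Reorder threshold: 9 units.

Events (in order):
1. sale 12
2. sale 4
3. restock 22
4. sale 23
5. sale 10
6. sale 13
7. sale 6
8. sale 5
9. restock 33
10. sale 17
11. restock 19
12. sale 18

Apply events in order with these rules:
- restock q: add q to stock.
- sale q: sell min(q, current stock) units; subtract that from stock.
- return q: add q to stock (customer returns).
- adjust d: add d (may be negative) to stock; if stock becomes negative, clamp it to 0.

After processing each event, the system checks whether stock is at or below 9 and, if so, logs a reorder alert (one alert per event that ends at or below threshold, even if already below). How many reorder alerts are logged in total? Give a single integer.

Processing events:
Start: stock = 56
  Event 1 (sale 12): sell min(12,56)=12. stock: 56 - 12 = 44. total_sold = 12
  Event 2 (sale 4): sell min(4,44)=4. stock: 44 - 4 = 40. total_sold = 16
  Event 3 (restock 22): 40 + 22 = 62
  Event 4 (sale 23): sell min(23,62)=23. stock: 62 - 23 = 39. total_sold = 39
  Event 5 (sale 10): sell min(10,39)=10. stock: 39 - 10 = 29. total_sold = 49
  Event 6 (sale 13): sell min(13,29)=13. stock: 29 - 13 = 16. total_sold = 62
  Event 7 (sale 6): sell min(6,16)=6. stock: 16 - 6 = 10. total_sold = 68
  Event 8 (sale 5): sell min(5,10)=5. stock: 10 - 5 = 5. total_sold = 73
  Event 9 (restock 33): 5 + 33 = 38
  Event 10 (sale 17): sell min(17,38)=17. stock: 38 - 17 = 21. total_sold = 90
  Event 11 (restock 19): 21 + 19 = 40
  Event 12 (sale 18): sell min(18,40)=18. stock: 40 - 18 = 22. total_sold = 108
Final: stock = 22, total_sold = 108

Checking against threshold 9:
  After event 1: stock=44 > 9
  After event 2: stock=40 > 9
  After event 3: stock=62 > 9
  After event 4: stock=39 > 9
  After event 5: stock=29 > 9
  After event 6: stock=16 > 9
  After event 7: stock=10 > 9
  After event 8: stock=5 <= 9 -> ALERT
  After event 9: stock=38 > 9
  After event 10: stock=21 > 9
  After event 11: stock=40 > 9
  After event 12: stock=22 > 9
Alert events: [8]. Count = 1

Answer: 1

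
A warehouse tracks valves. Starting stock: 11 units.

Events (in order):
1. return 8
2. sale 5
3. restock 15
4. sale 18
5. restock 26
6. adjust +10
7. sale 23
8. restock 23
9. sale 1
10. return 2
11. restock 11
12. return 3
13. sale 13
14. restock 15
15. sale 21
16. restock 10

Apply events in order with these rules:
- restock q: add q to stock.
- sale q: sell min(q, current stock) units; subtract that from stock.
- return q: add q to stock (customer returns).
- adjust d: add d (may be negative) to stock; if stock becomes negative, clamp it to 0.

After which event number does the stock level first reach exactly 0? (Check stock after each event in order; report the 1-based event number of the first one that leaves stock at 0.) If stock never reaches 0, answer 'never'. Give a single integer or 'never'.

Processing events:
Start: stock = 11
  Event 1 (return 8): 11 + 8 = 19
  Event 2 (sale 5): sell min(5,19)=5. stock: 19 - 5 = 14. total_sold = 5
  Event 3 (restock 15): 14 + 15 = 29
  Event 4 (sale 18): sell min(18,29)=18. stock: 29 - 18 = 11. total_sold = 23
  Event 5 (restock 26): 11 + 26 = 37
  Event 6 (adjust +10): 37 + 10 = 47
  Event 7 (sale 23): sell min(23,47)=23. stock: 47 - 23 = 24. total_sold = 46
  Event 8 (restock 23): 24 + 23 = 47
  Event 9 (sale 1): sell min(1,47)=1. stock: 47 - 1 = 46. total_sold = 47
  Event 10 (return 2): 46 + 2 = 48
  Event 11 (restock 11): 48 + 11 = 59
  Event 12 (return 3): 59 + 3 = 62
  Event 13 (sale 13): sell min(13,62)=13. stock: 62 - 13 = 49. total_sold = 60
  Event 14 (restock 15): 49 + 15 = 64
  Event 15 (sale 21): sell min(21,64)=21. stock: 64 - 21 = 43. total_sold = 81
  Event 16 (restock 10): 43 + 10 = 53
Final: stock = 53, total_sold = 81

Stock never reaches 0.

Answer: never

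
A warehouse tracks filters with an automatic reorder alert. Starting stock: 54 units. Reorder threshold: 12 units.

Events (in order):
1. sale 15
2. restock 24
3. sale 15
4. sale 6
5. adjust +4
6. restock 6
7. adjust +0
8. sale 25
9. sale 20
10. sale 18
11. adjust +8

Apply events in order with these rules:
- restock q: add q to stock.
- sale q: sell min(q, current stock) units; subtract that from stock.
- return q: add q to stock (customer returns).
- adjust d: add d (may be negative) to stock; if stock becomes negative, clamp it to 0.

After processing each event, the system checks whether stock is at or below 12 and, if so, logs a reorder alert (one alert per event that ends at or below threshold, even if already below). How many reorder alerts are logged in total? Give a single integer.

Answer: 3

Derivation:
Processing events:
Start: stock = 54
  Event 1 (sale 15): sell min(15,54)=15. stock: 54 - 15 = 39. total_sold = 15
  Event 2 (restock 24): 39 + 24 = 63
  Event 3 (sale 15): sell min(15,63)=15. stock: 63 - 15 = 48. total_sold = 30
  Event 4 (sale 6): sell min(6,48)=6. stock: 48 - 6 = 42. total_sold = 36
  Event 5 (adjust +4): 42 + 4 = 46
  Event 6 (restock 6): 46 + 6 = 52
  Event 7 (adjust +0): 52 + 0 = 52
  Event 8 (sale 25): sell min(25,52)=25. stock: 52 - 25 = 27. total_sold = 61
  Event 9 (sale 20): sell min(20,27)=20. stock: 27 - 20 = 7. total_sold = 81
  Event 10 (sale 18): sell min(18,7)=7. stock: 7 - 7 = 0. total_sold = 88
  Event 11 (adjust +8): 0 + 8 = 8
Final: stock = 8, total_sold = 88

Checking against threshold 12:
  After event 1: stock=39 > 12
  After event 2: stock=63 > 12
  After event 3: stock=48 > 12
  After event 4: stock=42 > 12
  After event 5: stock=46 > 12
  After event 6: stock=52 > 12
  After event 7: stock=52 > 12
  After event 8: stock=27 > 12
  After event 9: stock=7 <= 12 -> ALERT
  After event 10: stock=0 <= 12 -> ALERT
  After event 11: stock=8 <= 12 -> ALERT
Alert events: [9, 10, 11]. Count = 3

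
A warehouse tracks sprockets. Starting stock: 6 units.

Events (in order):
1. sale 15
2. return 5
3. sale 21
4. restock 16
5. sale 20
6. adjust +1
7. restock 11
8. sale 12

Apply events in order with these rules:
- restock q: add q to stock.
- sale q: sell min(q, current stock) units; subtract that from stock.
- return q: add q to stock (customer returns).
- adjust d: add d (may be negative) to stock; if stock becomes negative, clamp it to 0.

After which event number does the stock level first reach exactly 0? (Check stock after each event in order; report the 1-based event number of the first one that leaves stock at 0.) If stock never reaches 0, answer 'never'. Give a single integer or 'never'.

Answer: 1

Derivation:
Processing events:
Start: stock = 6
  Event 1 (sale 15): sell min(15,6)=6. stock: 6 - 6 = 0. total_sold = 6
  Event 2 (return 5): 0 + 5 = 5
  Event 3 (sale 21): sell min(21,5)=5. stock: 5 - 5 = 0. total_sold = 11
  Event 4 (restock 16): 0 + 16 = 16
  Event 5 (sale 20): sell min(20,16)=16. stock: 16 - 16 = 0. total_sold = 27
  Event 6 (adjust +1): 0 + 1 = 1
  Event 7 (restock 11): 1 + 11 = 12
  Event 8 (sale 12): sell min(12,12)=12. stock: 12 - 12 = 0. total_sold = 39
Final: stock = 0, total_sold = 39

First zero at event 1.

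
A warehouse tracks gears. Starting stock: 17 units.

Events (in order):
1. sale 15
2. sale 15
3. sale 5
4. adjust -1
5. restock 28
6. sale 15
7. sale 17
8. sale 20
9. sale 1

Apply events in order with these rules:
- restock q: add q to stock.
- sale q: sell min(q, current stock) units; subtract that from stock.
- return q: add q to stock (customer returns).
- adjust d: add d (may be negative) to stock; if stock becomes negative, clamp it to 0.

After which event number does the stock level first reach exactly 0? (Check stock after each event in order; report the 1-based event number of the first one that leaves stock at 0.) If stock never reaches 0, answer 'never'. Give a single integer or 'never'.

Processing events:
Start: stock = 17
  Event 1 (sale 15): sell min(15,17)=15. stock: 17 - 15 = 2. total_sold = 15
  Event 2 (sale 15): sell min(15,2)=2. stock: 2 - 2 = 0. total_sold = 17
  Event 3 (sale 5): sell min(5,0)=0. stock: 0 - 0 = 0. total_sold = 17
  Event 4 (adjust -1): 0 + -1 = 0 (clamped to 0)
  Event 5 (restock 28): 0 + 28 = 28
  Event 6 (sale 15): sell min(15,28)=15. stock: 28 - 15 = 13. total_sold = 32
  Event 7 (sale 17): sell min(17,13)=13. stock: 13 - 13 = 0. total_sold = 45
  Event 8 (sale 20): sell min(20,0)=0. stock: 0 - 0 = 0. total_sold = 45
  Event 9 (sale 1): sell min(1,0)=0. stock: 0 - 0 = 0. total_sold = 45
Final: stock = 0, total_sold = 45

First zero at event 2.

Answer: 2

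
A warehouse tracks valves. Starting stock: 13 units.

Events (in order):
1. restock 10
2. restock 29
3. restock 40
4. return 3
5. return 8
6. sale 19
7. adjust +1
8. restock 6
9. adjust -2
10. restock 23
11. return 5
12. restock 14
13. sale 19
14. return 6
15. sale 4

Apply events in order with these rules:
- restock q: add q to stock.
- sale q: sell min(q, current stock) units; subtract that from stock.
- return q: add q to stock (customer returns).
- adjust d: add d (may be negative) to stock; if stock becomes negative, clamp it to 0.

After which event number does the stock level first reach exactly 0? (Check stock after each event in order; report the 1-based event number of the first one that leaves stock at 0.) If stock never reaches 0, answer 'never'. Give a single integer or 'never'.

Answer: never

Derivation:
Processing events:
Start: stock = 13
  Event 1 (restock 10): 13 + 10 = 23
  Event 2 (restock 29): 23 + 29 = 52
  Event 3 (restock 40): 52 + 40 = 92
  Event 4 (return 3): 92 + 3 = 95
  Event 5 (return 8): 95 + 8 = 103
  Event 6 (sale 19): sell min(19,103)=19. stock: 103 - 19 = 84. total_sold = 19
  Event 7 (adjust +1): 84 + 1 = 85
  Event 8 (restock 6): 85 + 6 = 91
  Event 9 (adjust -2): 91 + -2 = 89
  Event 10 (restock 23): 89 + 23 = 112
  Event 11 (return 5): 112 + 5 = 117
  Event 12 (restock 14): 117 + 14 = 131
  Event 13 (sale 19): sell min(19,131)=19. stock: 131 - 19 = 112. total_sold = 38
  Event 14 (return 6): 112 + 6 = 118
  Event 15 (sale 4): sell min(4,118)=4. stock: 118 - 4 = 114. total_sold = 42
Final: stock = 114, total_sold = 42

Stock never reaches 0.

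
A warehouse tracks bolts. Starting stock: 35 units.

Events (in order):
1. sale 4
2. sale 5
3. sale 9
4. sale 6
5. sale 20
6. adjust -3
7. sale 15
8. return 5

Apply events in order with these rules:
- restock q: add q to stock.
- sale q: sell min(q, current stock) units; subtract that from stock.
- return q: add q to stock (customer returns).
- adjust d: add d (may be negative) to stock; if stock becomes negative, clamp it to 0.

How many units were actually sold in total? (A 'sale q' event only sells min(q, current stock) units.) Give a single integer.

Answer: 35

Derivation:
Processing events:
Start: stock = 35
  Event 1 (sale 4): sell min(4,35)=4. stock: 35 - 4 = 31. total_sold = 4
  Event 2 (sale 5): sell min(5,31)=5. stock: 31 - 5 = 26. total_sold = 9
  Event 3 (sale 9): sell min(9,26)=9. stock: 26 - 9 = 17. total_sold = 18
  Event 4 (sale 6): sell min(6,17)=6. stock: 17 - 6 = 11. total_sold = 24
  Event 5 (sale 20): sell min(20,11)=11. stock: 11 - 11 = 0. total_sold = 35
  Event 6 (adjust -3): 0 + -3 = 0 (clamped to 0)
  Event 7 (sale 15): sell min(15,0)=0. stock: 0 - 0 = 0. total_sold = 35
  Event 8 (return 5): 0 + 5 = 5
Final: stock = 5, total_sold = 35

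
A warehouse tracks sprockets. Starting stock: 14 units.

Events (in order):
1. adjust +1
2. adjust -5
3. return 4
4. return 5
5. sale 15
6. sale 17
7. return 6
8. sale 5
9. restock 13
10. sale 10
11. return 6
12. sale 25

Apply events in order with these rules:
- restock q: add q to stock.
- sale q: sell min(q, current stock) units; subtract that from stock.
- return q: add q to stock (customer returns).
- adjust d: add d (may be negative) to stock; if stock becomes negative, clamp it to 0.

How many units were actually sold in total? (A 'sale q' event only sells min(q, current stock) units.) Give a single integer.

Processing events:
Start: stock = 14
  Event 1 (adjust +1): 14 + 1 = 15
  Event 2 (adjust -5): 15 + -5 = 10
  Event 3 (return 4): 10 + 4 = 14
  Event 4 (return 5): 14 + 5 = 19
  Event 5 (sale 15): sell min(15,19)=15. stock: 19 - 15 = 4. total_sold = 15
  Event 6 (sale 17): sell min(17,4)=4. stock: 4 - 4 = 0. total_sold = 19
  Event 7 (return 6): 0 + 6 = 6
  Event 8 (sale 5): sell min(5,6)=5. stock: 6 - 5 = 1. total_sold = 24
  Event 9 (restock 13): 1 + 13 = 14
  Event 10 (sale 10): sell min(10,14)=10. stock: 14 - 10 = 4. total_sold = 34
  Event 11 (return 6): 4 + 6 = 10
  Event 12 (sale 25): sell min(25,10)=10. stock: 10 - 10 = 0. total_sold = 44
Final: stock = 0, total_sold = 44

Answer: 44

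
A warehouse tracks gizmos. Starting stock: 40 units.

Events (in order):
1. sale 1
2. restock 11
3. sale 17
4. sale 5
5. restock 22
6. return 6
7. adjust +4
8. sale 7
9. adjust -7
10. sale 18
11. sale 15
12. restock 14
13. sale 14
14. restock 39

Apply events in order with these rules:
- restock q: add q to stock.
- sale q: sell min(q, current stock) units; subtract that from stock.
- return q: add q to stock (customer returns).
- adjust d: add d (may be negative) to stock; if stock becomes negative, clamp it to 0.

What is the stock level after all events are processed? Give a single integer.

Answer: 52

Derivation:
Processing events:
Start: stock = 40
  Event 1 (sale 1): sell min(1,40)=1. stock: 40 - 1 = 39. total_sold = 1
  Event 2 (restock 11): 39 + 11 = 50
  Event 3 (sale 17): sell min(17,50)=17. stock: 50 - 17 = 33. total_sold = 18
  Event 4 (sale 5): sell min(5,33)=5. stock: 33 - 5 = 28. total_sold = 23
  Event 5 (restock 22): 28 + 22 = 50
  Event 6 (return 6): 50 + 6 = 56
  Event 7 (adjust +4): 56 + 4 = 60
  Event 8 (sale 7): sell min(7,60)=7. stock: 60 - 7 = 53. total_sold = 30
  Event 9 (adjust -7): 53 + -7 = 46
  Event 10 (sale 18): sell min(18,46)=18. stock: 46 - 18 = 28. total_sold = 48
  Event 11 (sale 15): sell min(15,28)=15. stock: 28 - 15 = 13. total_sold = 63
  Event 12 (restock 14): 13 + 14 = 27
  Event 13 (sale 14): sell min(14,27)=14. stock: 27 - 14 = 13. total_sold = 77
  Event 14 (restock 39): 13 + 39 = 52
Final: stock = 52, total_sold = 77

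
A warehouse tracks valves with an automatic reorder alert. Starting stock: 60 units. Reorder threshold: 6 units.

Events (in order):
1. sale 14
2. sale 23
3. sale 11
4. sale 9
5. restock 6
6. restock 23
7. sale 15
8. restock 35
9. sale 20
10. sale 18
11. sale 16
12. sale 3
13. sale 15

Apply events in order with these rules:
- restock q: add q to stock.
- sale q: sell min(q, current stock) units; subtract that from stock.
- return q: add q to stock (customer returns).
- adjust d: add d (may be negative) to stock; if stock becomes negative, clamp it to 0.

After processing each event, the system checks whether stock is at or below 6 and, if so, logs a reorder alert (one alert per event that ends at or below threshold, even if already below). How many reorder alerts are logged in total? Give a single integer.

Processing events:
Start: stock = 60
  Event 1 (sale 14): sell min(14,60)=14. stock: 60 - 14 = 46. total_sold = 14
  Event 2 (sale 23): sell min(23,46)=23. stock: 46 - 23 = 23. total_sold = 37
  Event 3 (sale 11): sell min(11,23)=11. stock: 23 - 11 = 12. total_sold = 48
  Event 4 (sale 9): sell min(9,12)=9. stock: 12 - 9 = 3. total_sold = 57
  Event 5 (restock 6): 3 + 6 = 9
  Event 6 (restock 23): 9 + 23 = 32
  Event 7 (sale 15): sell min(15,32)=15. stock: 32 - 15 = 17. total_sold = 72
  Event 8 (restock 35): 17 + 35 = 52
  Event 9 (sale 20): sell min(20,52)=20. stock: 52 - 20 = 32. total_sold = 92
  Event 10 (sale 18): sell min(18,32)=18. stock: 32 - 18 = 14. total_sold = 110
  Event 11 (sale 16): sell min(16,14)=14. stock: 14 - 14 = 0. total_sold = 124
  Event 12 (sale 3): sell min(3,0)=0. stock: 0 - 0 = 0. total_sold = 124
  Event 13 (sale 15): sell min(15,0)=0. stock: 0 - 0 = 0. total_sold = 124
Final: stock = 0, total_sold = 124

Checking against threshold 6:
  After event 1: stock=46 > 6
  After event 2: stock=23 > 6
  After event 3: stock=12 > 6
  After event 4: stock=3 <= 6 -> ALERT
  After event 5: stock=9 > 6
  After event 6: stock=32 > 6
  After event 7: stock=17 > 6
  After event 8: stock=52 > 6
  After event 9: stock=32 > 6
  After event 10: stock=14 > 6
  After event 11: stock=0 <= 6 -> ALERT
  After event 12: stock=0 <= 6 -> ALERT
  After event 13: stock=0 <= 6 -> ALERT
Alert events: [4, 11, 12, 13]. Count = 4

Answer: 4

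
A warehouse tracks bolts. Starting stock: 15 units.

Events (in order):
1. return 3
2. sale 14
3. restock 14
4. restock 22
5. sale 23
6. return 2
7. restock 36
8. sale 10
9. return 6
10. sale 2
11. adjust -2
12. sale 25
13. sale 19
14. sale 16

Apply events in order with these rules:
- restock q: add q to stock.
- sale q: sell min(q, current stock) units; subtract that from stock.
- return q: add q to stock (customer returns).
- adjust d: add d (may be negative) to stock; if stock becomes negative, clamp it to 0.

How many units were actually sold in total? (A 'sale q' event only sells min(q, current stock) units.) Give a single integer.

Processing events:
Start: stock = 15
  Event 1 (return 3): 15 + 3 = 18
  Event 2 (sale 14): sell min(14,18)=14. stock: 18 - 14 = 4. total_sold = 14
  Event 3 (restock 14): 4 + 14 = 18
  Event 4 (restock 22): 18 + 22 = 40
  Event 5 (sale 23): sell min(23,40)=23. stock: 40 - 23 = 17. total_sold = 37
  Event 6 (return 2): 17 + 2 = 19
  Event 7 (restock 36): 19 + 36 = 55
  Event 8 (sale 10): sell min(10,55)=10. stock: 55 - 10 = 45. total_sold = 47
  Event 9 (return 6): 45 + 6 = 51
  Event 10 (sale 2): sell min(2,51)=2. stock: 51 - 2 = 49. total_sold = 49
  Event 11 (adjust -2): 49 + -2 = 47
  Event 12 (sale 25): sell min(25,47)=25. stock: 47 - 25 = 22. total_sold = 74
  Event 13 (sale 19): sell min(19,22)=19. stock: 22 - 19 = 3. total_sold = 93
  Event 14 (sale 16): sell min(16,3)=3. stock: 3 - 3 = 0. total_sold = 96
Final: stock = 0, total_sold = 96

Answer: 96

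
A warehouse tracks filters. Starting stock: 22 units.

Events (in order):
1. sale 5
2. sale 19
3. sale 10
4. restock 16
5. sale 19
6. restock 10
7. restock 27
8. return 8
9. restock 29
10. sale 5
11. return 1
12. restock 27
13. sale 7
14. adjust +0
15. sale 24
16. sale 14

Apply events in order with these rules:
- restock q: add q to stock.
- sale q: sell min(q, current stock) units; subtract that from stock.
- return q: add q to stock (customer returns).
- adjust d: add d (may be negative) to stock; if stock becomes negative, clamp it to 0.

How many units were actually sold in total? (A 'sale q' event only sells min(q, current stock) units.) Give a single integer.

Processing events:
Start: stock = 22
  Event 1 (sale 5): sell min(5,22)=5. stock: 22 - 5 = 17. total_sold = 5
  Event 2 (sale 19): sell min(19,17)=17. stock: 17 - 17 = 0. total_sold = 22
  Event 3 (sale 10): sell min(10,0)=0. stock: 0 - 0 = 0. total_sold = 22
  Event 4 (restock 16): 0 + 16 = 16
  Event 5 (sale 19): sell min(19,16)=16. stock: 16 - 16 = 0. total_sold = 38
  Event 6 (restock 10): 0 + 10 = 10
  Event 7 (restock 27): 10 + 27 = 37
  Event 8 (return 8): 37 + 8 = 45
  Event 9 (restock 29): 45 + 29 = 74
  Event 10 (sale 5): sell min(5,74)=5. stock: 74 - 5 = 69. total_sold = 43
  Event 11 (return 1): 69 + 1 = 70
  Event 12 (restock 27): 70 + 27 = 97
  Event 13 (sale 7): sell min(7,97)=7. stock: 97 - 7 = 90. total_sold = 50
  Event 14 (adjust +0): 90 + 0 = 90
  Event 15 (sale 24): sell min(24,90)=24. stock: 90 - 24 = 66. total_sold = 74
  Event 16 (sale 14): sell min(14,66)=14. stock: 66 - 14 = 52. total_sold = 88
Final: stock = 52, total_sold = 88

Answer: 88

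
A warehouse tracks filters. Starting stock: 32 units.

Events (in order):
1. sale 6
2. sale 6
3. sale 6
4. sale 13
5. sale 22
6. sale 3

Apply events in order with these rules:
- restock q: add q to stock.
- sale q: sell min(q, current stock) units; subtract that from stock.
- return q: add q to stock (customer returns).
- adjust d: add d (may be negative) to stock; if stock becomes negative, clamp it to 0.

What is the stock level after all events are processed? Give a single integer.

Processing events:
Start: stock = 32
  Event 1 (sale 6): sell min(6,32)=6. stock: 32 - 6 = 26. total_sold = 6
  Event 2 (sale 6): sell min(6,26)=6. stock: 26 - 6 = 20. total_sold = 12
  Event 3 (sale 6): sell min(6,20)=6. stock: 20 - 6 = 14. total_sold = 18
  Event 4 (sale 13): sell min(13,14)=13. stock: 14 - 13 = 1. total_sold = 31
  Event 5 (sale 22): sell min(22,1)=1. stock: 1 - 1 = 0. total_sold = 32
  Event 6 (sale 3): sell min(3,0)=0. stock: 0 - 0 = 0. total_sold = 32
Final: stock = 0, total_sold = 32

Answer: 0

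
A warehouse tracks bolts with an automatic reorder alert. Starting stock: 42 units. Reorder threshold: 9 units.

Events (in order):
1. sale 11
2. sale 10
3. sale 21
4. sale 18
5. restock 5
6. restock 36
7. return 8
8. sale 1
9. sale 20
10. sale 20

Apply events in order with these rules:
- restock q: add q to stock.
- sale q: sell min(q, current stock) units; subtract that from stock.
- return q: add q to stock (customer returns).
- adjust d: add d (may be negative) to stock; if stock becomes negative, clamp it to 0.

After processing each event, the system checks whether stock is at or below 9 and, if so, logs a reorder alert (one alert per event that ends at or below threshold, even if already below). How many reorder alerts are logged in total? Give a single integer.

Processing events:
Start: stock = 42
  Event 1 (sale 11): sell min(11,42)=11. stock: 42 - 11 = 31. total_sold = 11
  Event 2 (sale 10): sell min(10,31)=10. stock: 31 - 10 = 21. total_sold = 21
  Event 3 (sale 21): sell min(21,21)=21. stock: 21 - 21 = 0. total_sold = 42
  Event 4 (sale 18): sell min(18,0)=0. stock: 0 - 0 = 0. total_sold = 42
  Event 5 (restock 5): 0 + 5 = 5
  Event 6 (restock 36): 5 + 36 = 41
  Event 7 (return 8): 41 + 8 = 49
  Event 8 (sale 1): sell min(1,49)=1. stock: 49 - 1 = 48. total_sold = 43
  Event 9 (sale 20): sell min(20,48)=20. stock: 48 - 20 = 28. total_sold = 63
  Event 10 (sale 20): sell min(20,28)=20. stock: 28 - 20 = 8. total_sold = 83
Final: stock = 8, total_sold = 83

Checking against threshold 9:
  After event 1: stock=31 > 9
  After event 2: stock=21 > 9
  After event 3: stock=0 <= 9 -> ALERT
  After event 4: stock=0 <= 9 -> ALERT
  After event 5: stock=5 <= 9 -> ALERT
  After event 6: stock=41 > 9
  After event 7: stock=49 > 9
  After event 8: stock=48 > 9
  After event 9: stock=28 > 9
  After event 10: stock=8 <= 9 -> ALERT
Alert events: [3, 4, 5, 10]. Count = 4

Answer: 4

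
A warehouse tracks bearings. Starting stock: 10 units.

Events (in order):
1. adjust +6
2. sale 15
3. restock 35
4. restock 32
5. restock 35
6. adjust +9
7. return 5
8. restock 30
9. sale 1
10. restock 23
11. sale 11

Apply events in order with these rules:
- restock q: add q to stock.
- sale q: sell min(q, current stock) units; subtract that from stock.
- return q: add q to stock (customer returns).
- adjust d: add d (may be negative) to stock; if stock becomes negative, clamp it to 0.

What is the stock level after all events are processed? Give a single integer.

Answer: 158

Derivation:
Processing events:
Start: stock = 10
  Event 1 (adjust +6): 10 + 6 = 16
  Event 2 (sale 15): sell min(15,16)=15. stock: 16 - 15 = 1. total_sold = 15
  Event 3 (restock 35): 1 + 35 = 36
  Event 4 (restock 32): 36 + 32 = 68
  Event 5 (restock 35): 68 + 35 = 103
  Event 6 (adjust +9): 103 + 9 = 112
  Event 7 (return 5): 112 + 5 = 117
  Event 8 (restock 30): 117 + 30 = 147
  Event 9 (sale 1): sell min(1,147)=1. stock: 147 - 1 = 146. total_sold = 16
  Event 10 (restock 23): 146 + 23 = 169
  Event 11 (sale 11): sell min(11,169)=11. stock: 169 - 11 = 158. total_sold = 27
Final: stock = 158, total_sold = 27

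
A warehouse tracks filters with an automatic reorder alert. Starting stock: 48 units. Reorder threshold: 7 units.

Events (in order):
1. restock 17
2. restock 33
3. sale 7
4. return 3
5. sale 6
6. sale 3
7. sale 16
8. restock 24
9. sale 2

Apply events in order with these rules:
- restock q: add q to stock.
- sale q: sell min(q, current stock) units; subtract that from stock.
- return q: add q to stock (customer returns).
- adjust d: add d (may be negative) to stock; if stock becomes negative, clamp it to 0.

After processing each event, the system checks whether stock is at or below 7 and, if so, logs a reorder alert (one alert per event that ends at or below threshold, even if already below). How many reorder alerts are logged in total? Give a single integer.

Answer: 0

Derivation:
Processing events:
Start: stock = 48
  Event 1 (restock 17): 48 + 17 = 65
  Event 2 (restock 33): 65 + 33 = 98
  Event 3 (sale 7): sell min(7,98)=7. stock: 98 - 7 = 91. total_sold = 7
  Event 4 (return 3): 91 + 3 = 94
  Event 5 (sale 6): sell min(6,94)=6. stock: 94 - 6 = 88. total_sold = 13
  Event 6 (sale 3): sell min(3,88)=3. stock: 88 - 3 = 85. total_sold = 16
  Event 7 (sale 16): sell min(16,85)=16. stock: 85 - 16 = 69. total_sold = 32
  Event 8 (restock 24): 69 + 24 = 93
  Event 9 (sale 2): sell min(2,93)=2. stock: 93 - 2 = 91. total_sold = 34
Final: stock = 91, total_sold = 34

Checking against threshold 7:
  After event 1: stock=65 > 7
  After event 2: stock=98 > 7
  After event 3: stock=91 > 7
  After event 4: stock=94 > 7
  After event 5: stock=88 > 7
  After event 6: stock=85 > 7
  After event 7: stock=69 > 7
  After event 8: stock=93 > 7
  After event 9: stock=91 > 7
Alert events: []. Count = 0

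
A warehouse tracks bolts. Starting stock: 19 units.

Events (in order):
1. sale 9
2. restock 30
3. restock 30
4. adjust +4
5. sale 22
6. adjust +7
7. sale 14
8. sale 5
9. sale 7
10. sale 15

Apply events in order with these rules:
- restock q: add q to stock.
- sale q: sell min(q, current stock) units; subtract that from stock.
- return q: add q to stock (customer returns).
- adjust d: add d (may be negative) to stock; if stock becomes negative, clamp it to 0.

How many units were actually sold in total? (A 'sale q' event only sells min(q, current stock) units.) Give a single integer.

Answer: 72

Derivation:
Processing events:
Start: stock = 19
  Event 1 (sale 9): sell min(9,19)=9. stock: 19 - 9 = 10. total_sold = 9
  Event 2 (restock 30): 10 + 30 = 40
  Event 3 (restock 30): 40 + 30 = 70
  Event 4 (adjust +4): 70 + 4 = 74
  Event 5 (sale 22): sell min(22,74)=22. stock: 74 - 22 = 52. total_sold = 31
  Event 6 (adjust +7): 52 + 7 = 59
  Event 7 (sale 14): sell min(14,59)=14. stock: 59 - 14 = 45. total_sold = 45
  Event 8 (sale 5): sell min(5,45)=5. stock: 45 - 5 = 40. total_sold = 50
  Event 9 (sale 7): sell min(7,40)=7. stock: 40 - 7 = 33. total_sold = 57
  Event 10 (sale 15): sell min(15,33)=15. stock: 33 - 15 = 18. total_sold = 72
Final: stock = 18, total_sold = 72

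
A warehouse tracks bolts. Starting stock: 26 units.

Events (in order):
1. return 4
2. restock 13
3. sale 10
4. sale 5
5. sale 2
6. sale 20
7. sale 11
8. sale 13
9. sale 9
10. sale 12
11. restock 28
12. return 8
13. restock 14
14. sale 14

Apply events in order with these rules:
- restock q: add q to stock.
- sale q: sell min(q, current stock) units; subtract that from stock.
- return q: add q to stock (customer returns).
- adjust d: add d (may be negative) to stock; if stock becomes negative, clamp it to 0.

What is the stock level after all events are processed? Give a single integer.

Answer: 36

Derivation:
Processing events:
Start: stock = 26
  Event 1 (return 4): 26 + 4 = 30
  Event 2 (restock 13): 30 + 13 = 43
  Event 3 (sale 10): sell min(10,43)=10. stock: 43 - 10 = 33. total_sold = 10
  Event 4 (sale 5): sell min(5,33)=5. stock: 33 - 5 = 28. total_sold = 15
  Event 5 (sale 2): sell min(2,28)=2. stock: 28 - 2 = 26. total_sold = 17
  Event 6 (sale 20): sell min(20,26)=20. stock: 26 - 20 = 6. total_sold = 37
  Event 7 (sale 11): sell min(11,6)=6. stock: 6 - 6 = 0. total_sold = 43
  Event 8 (sale 13): sell min(13,0)=0. stock: 0 - 0 = 0. total_sold = 43
  Event 9 (sale 9): sell min(9,0)=0. stock: 0 - 0 = 0. total_sold = 43
  Event 10 (sale 12): sell min(12,0)=0. stock: 0 - 0 = 0. total_sold = 43
  Event 11 (restock 28): 0 + 28 = 28
  Event 12 (return 8): 28 + 8 = 36
  Event 13 (restock 14): 36 + 14 = 50
  Event 14 (sale 14): sell min(14,50)=14. stock: 50 - 14 = 36. total_sold = 57
Final: stock = 36, total_sold = 57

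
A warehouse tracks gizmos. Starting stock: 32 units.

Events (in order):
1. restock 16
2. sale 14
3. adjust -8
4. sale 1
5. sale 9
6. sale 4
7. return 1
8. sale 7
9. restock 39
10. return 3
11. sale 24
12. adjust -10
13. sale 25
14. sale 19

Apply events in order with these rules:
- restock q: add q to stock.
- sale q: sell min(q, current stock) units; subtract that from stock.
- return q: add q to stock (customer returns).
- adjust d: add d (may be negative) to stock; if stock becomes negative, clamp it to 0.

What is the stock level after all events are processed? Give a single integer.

Answer: 0

Derivation:
Processing events:
Start: stock = 32
  Event 1 (restock 16): 32 + 16 = 48
  Event 2 (sale 14): sell min(14,48)=14. stock: 48 - 14 = 34. total_sold = 14
  Event 3 (adjust -8): 34 + -8 = 26
  Event 4 (sale 1): sell min(1,26)=1. stock: 26 - 1 = 25. total_sold = 15
  Event 5 (sale 9): sell min(9,25)=9. stock: 25 - 9 = 16. total_sold = 24
  Event 6 (sale 4): sell min(4,16)=4. stock: 16 - 4 = 12. total_sold = 28
  Event 7 (return 1): 12 + 1 = 13
  Event 8 (sale 7): sell min(7,13)=7. stock: 13 - 7 = 6. total_sold = 35
  Event 9 (restock 39): 6 + 39 = 45
  Event 10 (return 3): 45 + 3 = 48
  Event 11 (sale 24): sell min(24,48)=24. stock: 48 - 24 = 24. total_sold = 59
  Event 12 (adjust -10): 24 + -10 = 14
  Event 13 (sale 25): sell min(25,14)=14. stock: 14 - 14 = 0. total_sold = 73
  Event 14 (sale 19): sell min(19,0)=0. stock: 0 - 0 = 0. total_sold = 73
Final: stock = 0, total_sold = 73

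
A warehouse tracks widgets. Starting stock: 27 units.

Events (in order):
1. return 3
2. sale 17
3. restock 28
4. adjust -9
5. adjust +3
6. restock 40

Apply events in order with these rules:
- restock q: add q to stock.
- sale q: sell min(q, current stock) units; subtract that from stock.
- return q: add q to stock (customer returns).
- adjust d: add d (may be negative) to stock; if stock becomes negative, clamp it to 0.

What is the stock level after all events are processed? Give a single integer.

Processing events:
Start: stock = 27
  Event 1 (return 3): 27 + 3 = 30
  Event 2 (sale 17): sell min(17,30)=17. stock: 30 - 17 = 13. total_sold = 17
  Event 3 (restock 28): 13 + 28 = 41
  Event 4 (adjust -9): 41 + -9 = 32
  Event 5 (adjust +3): 32 + 3 = 35
  Event 6 (restock 40): 35 + 40 = 75
Final: stock = 75, total_sold = 17

Answer: 75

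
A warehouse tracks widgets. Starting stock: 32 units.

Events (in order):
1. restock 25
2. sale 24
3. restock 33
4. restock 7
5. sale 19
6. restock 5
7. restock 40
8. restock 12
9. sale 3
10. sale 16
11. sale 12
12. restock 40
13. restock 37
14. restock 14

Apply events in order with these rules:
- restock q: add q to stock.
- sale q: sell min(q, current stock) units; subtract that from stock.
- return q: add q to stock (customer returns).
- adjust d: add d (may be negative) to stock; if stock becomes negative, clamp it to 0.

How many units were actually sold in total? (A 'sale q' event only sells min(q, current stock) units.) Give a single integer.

Processing events:
Start: stock = 32
  Event 1 (restock 25): 32 + 25 = 57
  Event 2 (sale 24): sell min(24,57)=24. stock: 57 - 24 = 33. total_sold = 24
  Event 3 (restock 33): 33 + 33 = 66
  Event 4 (restock 7): 66 + 7 = 73
  Event 5 (sale 19): sell min(19,73)=19. stock: 73 - 19 = 54. total_sold = 43
  Event 6 (restock 5): 54 + 5 = 59
  Event 7 (restock 40): 59 + 40 = 99
  Event 8 (restock 12): 99 + 12 = 111
  Event 9 (sale 3): sell min(3,111)=3. stock: 111 - 3 = 108. total_sold = 46
  Event 10 (sale 16): sell min(16,108)=16. stock: 108 - 16 = 92. total_sold = 62
  Event 11 (sale 12): sell min(12,92)=12. stock: 92 - 12 = 80. total_sold = 74
  Event 12 (restock 40): 80 + 40 = 120
  Event 13 (restock 37): 120 + 37 = 157
  Event 14 (restock 14): 157 + 14 = 171
Final: stock = 171, total_sold = 74

Answer: 74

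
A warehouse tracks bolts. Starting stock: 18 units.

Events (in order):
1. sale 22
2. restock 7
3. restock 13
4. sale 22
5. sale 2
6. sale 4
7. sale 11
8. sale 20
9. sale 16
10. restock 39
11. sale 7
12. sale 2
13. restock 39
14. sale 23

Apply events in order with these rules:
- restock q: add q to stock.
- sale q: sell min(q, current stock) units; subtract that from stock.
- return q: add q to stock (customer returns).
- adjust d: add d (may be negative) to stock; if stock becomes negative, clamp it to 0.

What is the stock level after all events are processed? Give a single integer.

Processing events:
Start: stock = 18
  Event 1 (sale 22): sell min(22,18)=18. stock: 18 - 18 = 0. total_sold = 18
  Event 2 (restock 7): 0 + 7 = 7
  Event 3 (restock 13): 7 + 13 = 20
  Event 4 (sale 22): sell min(22,20)=20. stock: 20 - 20 = 0. total_sold = 38
  Event 5 (sale 2): sell min(2,0)=0. stock: 0 - 0 = 0. total_sold = 38
  Event 6 (sale 4): sell min(4,0)=0. stock: 0 - 0 = 0. total_sold = 38
  Event 7 (sale 11): sell min(11,0)=0. stock: 0 - 0 = 0. total_sold = 38
  Event 8 (sale 20): sell min(20,0)=0. stock: 0 - 0 = 0. total_sold = 38
  Event 9 (sale 16): sell min(16,0)=0. stock: 0 - 0 = 0. total_sold = 38
  Event 10 (restock 39): 0 + 39 = 39
  Event 11 (sale 7): sell min(7,39)=7. stock: 39 - 7 = 32. total_sold = 45
  Event 12 (sale 2): sell min(2,32)=2. stock: 32 - 2 = 30. total_sold = 47
  Event 13 (restock 39): 30 + 39 = 69
  Event 14 (sale 23): sell min(23,69)=23. stock: 69 - 23 = 46. total_sold = 70
Final: stock = 46, total_sold = 70

Answer: 46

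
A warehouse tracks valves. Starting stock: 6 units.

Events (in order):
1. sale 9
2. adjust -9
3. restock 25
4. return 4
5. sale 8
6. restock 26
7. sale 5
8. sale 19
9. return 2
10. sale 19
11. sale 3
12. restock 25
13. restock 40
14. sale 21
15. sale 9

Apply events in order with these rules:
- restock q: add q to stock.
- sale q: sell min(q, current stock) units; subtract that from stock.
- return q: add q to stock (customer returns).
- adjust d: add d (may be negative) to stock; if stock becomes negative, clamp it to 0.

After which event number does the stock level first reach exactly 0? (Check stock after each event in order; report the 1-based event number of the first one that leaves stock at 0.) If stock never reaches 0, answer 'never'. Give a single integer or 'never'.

Processing events:
Start: stock = 6
  Event 1 (sale 9): sell min(9,6)=6. stock: 6 - 6 = 0. total_sold = 6
  Event 2 (adjust -9): 0 + -9 = 0 (clamped to 0)
  Event 3 (restock 25): 0 + 25 = 25
  Event 4 (return 4): 25 + 4 = 29
  Event 5 (sale 8): sell min(8,29)=8. stock: 29 - 8 = 21. total_sold = 14
  Event 6 (restock 26): 21 + 26 = 47
  Event 7 (sale 5): sell min(5,47)=5. stock: 47 - 5 = 42. total_sold = 19
  Event 8 (sale 19): sell min(19,42)=19. stock: 42 - 19 = 23. total_sold = 38
  Event 9 (return 2): 23 + 2 = 25
  Event 10 (sale 19): sell min(19,25)=19. stock: 25 - 19 = 6. total_sold = 57
  Event 11 (sale 3): sell min(3,6)=3. stock: 6 - 3 = 3. total_sold = 60
  Event 12 (restock 25): 3 + 25 = 28
  Event 13 (restock 40): 28 + 40 = 68
  Event 14 (sale 21): sell min(21,68)=21. stock: 68 - 21 = 47. total_sold = 81
  Event 15 (sale 9): sell min(9,47)=9. stock: 47 - 9 = 38. total_sold = 90
Final: stock = 38, total_sold = 90

First zero at event 1.

Answer: 1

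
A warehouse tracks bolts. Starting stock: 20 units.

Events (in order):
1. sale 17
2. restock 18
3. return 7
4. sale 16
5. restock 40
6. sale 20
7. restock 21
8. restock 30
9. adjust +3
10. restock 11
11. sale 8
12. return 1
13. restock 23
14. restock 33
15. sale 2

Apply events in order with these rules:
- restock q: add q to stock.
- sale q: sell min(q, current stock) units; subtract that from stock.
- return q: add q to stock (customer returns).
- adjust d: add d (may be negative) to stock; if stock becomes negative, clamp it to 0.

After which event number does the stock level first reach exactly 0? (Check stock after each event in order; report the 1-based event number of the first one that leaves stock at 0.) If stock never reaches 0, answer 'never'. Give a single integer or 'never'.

Processing events:
Start: stock = 20
  Event 1 (sale 17): sell min(17,20)=17. stock: 20 - 17 = 3. total_sold = 17
  Event 2 (restock 18): 3 + 18 = 21
  Event 3 (return 7): 21 + 7 = 28
  Event 4 (sale 16): sell min(16,28)=16. stock: 28 - 16 = 12. total_sold = 33
  Event 5 (restock 40): 12 + 40 = 52
  Event 6 (sale 20): sell min(20,52)=20. stock: 52 - 20 = 32. total_sold = 53
  Event 7 (restock 21): 32 + 21 = 53
  Event 8 (restock 30): 53 + 30 = 83
  Event 9 (adjust +3): 83 + 3 = 86
  Event 10 (restock 11): 86 + 11 = 97
  Event 11 (sale 8): sell min(8,97)=8. stock: 97 - 8 = 89. total_sold = 61
  Event 12 (return 1): 89 + 1 = 90
  Event 13 (restock 23): 90 + 23 = 113
  Event 14 (restock 33): 113 + 33 = 146
  Event 15 (sale 2): sell min(2,146)=2. stock: 146 - 2 = 144. total_sold = 63
Final: stock = 144, total_sold = 63

Stock never reaches 0.

Answer: never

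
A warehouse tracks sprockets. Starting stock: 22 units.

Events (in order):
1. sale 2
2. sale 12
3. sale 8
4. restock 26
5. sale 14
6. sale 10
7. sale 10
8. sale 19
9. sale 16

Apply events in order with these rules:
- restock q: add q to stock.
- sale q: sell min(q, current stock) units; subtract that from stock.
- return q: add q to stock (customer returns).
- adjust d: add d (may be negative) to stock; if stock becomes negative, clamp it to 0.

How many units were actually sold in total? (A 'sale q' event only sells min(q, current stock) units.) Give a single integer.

Answer: 48

Derivation:
Processing events:
Start: stock = 22
  Event 1 (sale 2): sell min(2,22)=2. stock: 22 - 2 = 20. total_sold = 2
  Event 2 (sale 12): sell min(12,20)=12. stock: 20 - 12 = 8. total_sold = 14
  Event 3 (sale 8): sell min(8,8)=8. stock: 8 - 8 = 0. total_sold = 22
  Event 4 (restock 26): 0 + 26 = 26
  Event 5 (sale 14): sell min(14,26)=14. stock: 26 - 14 = 12. total_sold = 36
  Event 6 (sale 10): sell min(10,12)=10. stock: 12 - 10 = 2. total_sold = 46
  Event 7 (sale 10): sell min(10,2)=2. stock: 2 - 2 = 0. total_sold = 48
  Event 8 (sale 19): sell min(19,0)=0. stock: 0 - 0 = 0. total_sold = 48
  Event 9 (sale 16): sell min(16,0)=0. stock: 0 - 0 = 0. total_sold = 48
Final: stock = 0, total_sold = 48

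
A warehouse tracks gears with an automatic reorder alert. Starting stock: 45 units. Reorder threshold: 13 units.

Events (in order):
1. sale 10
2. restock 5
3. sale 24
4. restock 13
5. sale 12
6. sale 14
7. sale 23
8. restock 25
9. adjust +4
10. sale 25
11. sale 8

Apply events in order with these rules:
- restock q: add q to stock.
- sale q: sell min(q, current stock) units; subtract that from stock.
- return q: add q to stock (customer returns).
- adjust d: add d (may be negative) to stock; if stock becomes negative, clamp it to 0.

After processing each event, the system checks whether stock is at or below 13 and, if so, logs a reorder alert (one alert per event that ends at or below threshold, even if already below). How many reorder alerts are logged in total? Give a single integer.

Answer: 4

Derivation:
Processing events:
Start: stock = 45
  Event 1 (sale 10): sell min(10,45)=10. stock: 45 - 10 = 35. total_sold = 10
  Event 2 (restock 5): 35 + 5 = 40
  Event 3 (sale 24): sell min(24,40)=24. stock: 40 - 24 = 16. total_sold = 34
  Event 4 (restock 13): 16 + 13 = 29
  Event 5 (sale 12): sell min(12,29)=12. stock: 29 - 12 = 17. total_sold = 46
  Event 6 (sale 14): sell min(14,17)=14. stock: 17 - 14 = 3. total_sold = 60
  Event 7 (sale 23): sell min(23,3)=3. stock: 3 - 3 = 0. total_sold = 63
  Event 8 (restock 25): 0 + 25 = 25
  Event 9 (adjust +4): 25 + 4 = 29
  Event 10 (sale 25): sell min(25,29)=25. stock: 29 - 25 = 4. total_sold = 88
  Event 11 (sale 8): sell min(8,4)=4. stock: 4 - 4 = 0. total_sold = 92
Final: stock = 0, total_sold = 92

Checking against threshold 13:
  After event 1: stock=35 > 13
  After event 2: stock=40 > 13
  After event 3: stock=16 > 13
  After event 4: stock=29 > 13
  After event 5: stock=17 > 13
  After event 6: stock=3 <= 13 -> ALERT
  After event 7: stock=0 <= 13 -> ALERT
  After event 8: stock=25 > 13
  After event 9: stock=29 > 13
  After event 10: stock=4 <= 13 -> ALERT
  After event 11: stock=0 <= 13 -> ALERT
Alert events: [6, 7, 10, 11]. Count = 4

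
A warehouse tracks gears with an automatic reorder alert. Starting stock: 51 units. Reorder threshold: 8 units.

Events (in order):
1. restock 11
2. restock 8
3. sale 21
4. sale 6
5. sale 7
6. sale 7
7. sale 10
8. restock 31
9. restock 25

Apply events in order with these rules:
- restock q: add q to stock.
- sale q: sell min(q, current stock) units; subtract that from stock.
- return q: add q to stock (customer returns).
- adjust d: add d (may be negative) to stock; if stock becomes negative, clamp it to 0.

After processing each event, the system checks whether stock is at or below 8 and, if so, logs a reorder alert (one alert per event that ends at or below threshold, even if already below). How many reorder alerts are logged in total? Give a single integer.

Processing events:
Start: stock = 51
  Event 1 (restock 11): 51 + 11 = 62
  Event 2 (restock 8): 62 + 8 = 70
  Event 3 (sale 21): sell min(21,70)=21. stock: 70 - 21 = 49. total_sold = 21
  Event 4 (sale 6): sell min(6,49)=6. stock: 49 - 6 = 43. total_sold = 27
  Event 5 (sale 7): sell min(7,43)=7. stock: 43 - 7 = 36. total_sold = 34
  Event 6 (sale 7): sell min(7,36)=7. stock: 36 - 7 = 29. total_sold = 41
  Event 7 (sale 10): sell min(10,29)=10. stock: 29 - 10 = 19. total_sold = 51
  Event 8 (restock 31): 19 + 31 = 50
  Event 9 (restock 25): 50 + 25 = 75
Final: stock = 75, total_sold = 51

Checking against threshold 8:
  After event 1: stock=62 > 8
  After event 2: stock=70 > 8
  After event 3: stock=49 > 8
  After event 4: stock=43 > 8
  After event 5: stock=36 > 8
  After event 6: stock=29 > 8
  After event 7: stock=19 > 8
  After event 8: stock=50 > 8
  After event 9: stock=75 > 8
Alert events: []. Count = 0

Answer: 0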